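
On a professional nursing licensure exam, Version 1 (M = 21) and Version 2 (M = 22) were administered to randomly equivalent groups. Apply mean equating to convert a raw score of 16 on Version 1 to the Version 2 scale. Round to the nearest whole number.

17

Mean equating: y = x + (M_Y − M_X) = 16 + (22 − 21) = 17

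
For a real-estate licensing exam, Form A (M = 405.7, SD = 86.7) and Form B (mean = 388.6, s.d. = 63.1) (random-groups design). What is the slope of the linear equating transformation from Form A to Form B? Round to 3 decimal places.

0.728

A = SD_Y / SD_X = 63.1 / 86.7 = 0.728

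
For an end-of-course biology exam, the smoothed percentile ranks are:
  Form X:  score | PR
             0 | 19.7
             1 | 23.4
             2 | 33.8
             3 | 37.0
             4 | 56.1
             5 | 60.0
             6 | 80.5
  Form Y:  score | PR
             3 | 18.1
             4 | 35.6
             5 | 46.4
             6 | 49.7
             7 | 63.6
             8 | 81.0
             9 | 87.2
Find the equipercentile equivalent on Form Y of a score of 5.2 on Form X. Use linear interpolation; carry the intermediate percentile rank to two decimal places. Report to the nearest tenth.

PR of 5.2 on Form X: 60.0 + (5.2 − 5)/(6 − 5) × (80.5 − 60.0) = 64.10
On Form Y, PR 64.10 falls between score 7 (PR 63.6) and 8 (PR 81.0).
Interpolate: 7 + (64.10 − 63.6)/(81.0 − 63.6) × (8 − 7) = 7.0

7.0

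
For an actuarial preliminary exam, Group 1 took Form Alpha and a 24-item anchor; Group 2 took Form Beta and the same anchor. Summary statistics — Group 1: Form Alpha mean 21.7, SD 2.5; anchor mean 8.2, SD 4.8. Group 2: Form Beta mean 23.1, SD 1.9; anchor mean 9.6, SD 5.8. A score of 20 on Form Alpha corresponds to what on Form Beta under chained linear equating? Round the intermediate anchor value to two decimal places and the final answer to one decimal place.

21.6

Form Alpha → anchor (Group 1): v = (4.8/2.5)(20 − 21.7) + 8.2 = 4.94
anchor → Form Beta (Group 2): y = (1.9/5.8)(4.94 − 9.6) + 23.1 = 21.6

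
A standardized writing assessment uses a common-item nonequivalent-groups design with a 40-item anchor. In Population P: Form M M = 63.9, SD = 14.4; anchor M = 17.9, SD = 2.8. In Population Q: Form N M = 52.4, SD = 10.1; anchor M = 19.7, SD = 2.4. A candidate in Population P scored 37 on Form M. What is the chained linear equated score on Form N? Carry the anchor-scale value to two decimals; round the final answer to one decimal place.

22.8

Form M → anchor (Population P): v = (2.8/14.4)(37 − 63.9) + 17.9 = 12.67
anchor → Form N (Population Q): y = (10.1/2.4)(12.67 − 19.7) + 52.4 = 22.8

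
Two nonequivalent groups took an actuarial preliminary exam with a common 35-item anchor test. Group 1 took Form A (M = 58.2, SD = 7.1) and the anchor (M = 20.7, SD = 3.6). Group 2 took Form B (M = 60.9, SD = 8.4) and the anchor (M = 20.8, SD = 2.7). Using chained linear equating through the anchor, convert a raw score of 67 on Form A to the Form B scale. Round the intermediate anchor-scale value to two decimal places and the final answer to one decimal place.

74.5

Form A → anchor (Group 1): v = (3.6/7.1)(67 − 58.2) + 20.7 = 25.16
anchor → Form B (Group 2): y = (8.4/2.7)(25.16 − 20.8) + 60.9 = 74.5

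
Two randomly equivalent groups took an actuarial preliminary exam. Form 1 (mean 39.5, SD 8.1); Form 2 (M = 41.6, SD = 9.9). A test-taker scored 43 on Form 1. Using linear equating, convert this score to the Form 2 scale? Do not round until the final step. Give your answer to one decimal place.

Linear equating: y = (SD_Y/SD_X)(x − M_X) + M_Y
y = (9.9/8.1)(43 − 39.5) + 41.6
y = 1.222222 × 3.5 + 41.6 = 4.2778 + 41.6 = 45.9

45.9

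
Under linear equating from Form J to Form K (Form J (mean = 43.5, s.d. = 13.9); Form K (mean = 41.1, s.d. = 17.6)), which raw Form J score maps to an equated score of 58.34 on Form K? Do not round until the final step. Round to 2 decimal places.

57.12

Invert y = (SD_Y/SD_X)(x − M_X) + M_Y:
x = (SD_X/SD_Y)(y − M_Y) + M_X = (13.9/17.6)(58.34 − 41.1) + 43.5
x = 0.789773 × 17.240 + 43.5 = 57.12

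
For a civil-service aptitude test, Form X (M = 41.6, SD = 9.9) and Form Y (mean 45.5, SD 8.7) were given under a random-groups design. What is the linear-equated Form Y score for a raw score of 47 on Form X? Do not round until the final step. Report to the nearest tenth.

Linear equating: y = (SD_Y/SD_X)(x − M_X) + M_Y
y = (8.7/9.9)(47 − 41.6) + 45.5
y = 0.878788 × 5.4 + 45.5 = 4.7455 + 45.5 = 50.2

50.2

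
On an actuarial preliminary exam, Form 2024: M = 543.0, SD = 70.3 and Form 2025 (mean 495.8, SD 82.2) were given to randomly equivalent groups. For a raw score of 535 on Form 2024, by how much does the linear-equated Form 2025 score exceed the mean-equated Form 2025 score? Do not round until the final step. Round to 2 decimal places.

-1.35

Mean-equated: 535 + (495.8 − 543.0) = 487.80
Linear-equated: (82.2/70.3)(535 − 543.0) + 495.8 = 486.446
Difference = 486.446 − 487.80 = -1.35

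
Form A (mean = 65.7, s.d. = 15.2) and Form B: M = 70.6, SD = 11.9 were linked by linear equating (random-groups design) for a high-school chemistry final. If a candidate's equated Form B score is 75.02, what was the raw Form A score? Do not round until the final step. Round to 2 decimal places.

Invert y = (SD_Y/SD_X)(x − M_X) + M_Y:
x = (SD_X/SD_Y)(y − M_Y) + M_X = (15.2/11.9)(75.02 − 70.6) + 65.7
x = 1.277311 × 4.420 + 65.7 = 71.35

71.35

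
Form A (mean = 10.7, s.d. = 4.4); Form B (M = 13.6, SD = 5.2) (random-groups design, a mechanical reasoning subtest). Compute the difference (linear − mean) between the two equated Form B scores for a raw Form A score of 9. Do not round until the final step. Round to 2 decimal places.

-0.31

Mean-equated: 9 + (13.6 − 10.7) = 11.90
Linear-equated: (5.2/4.4)(9 − 10.7) + 13.6 = 11.591
Difference = 11.591 − 11.90 = -0.31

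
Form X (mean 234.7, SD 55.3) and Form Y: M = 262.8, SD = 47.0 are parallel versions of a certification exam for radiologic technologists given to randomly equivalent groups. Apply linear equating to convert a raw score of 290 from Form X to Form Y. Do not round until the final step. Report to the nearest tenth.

309.8

Linear equating: y = (SD_Y/SD_X)(x − M_X) + M_Y
y = (47.0/55.3)(290 − 234.7) + 262.8
y = 0.849910 × 55.3 + 262.8 = 47.0000 + 262.8 = 309.8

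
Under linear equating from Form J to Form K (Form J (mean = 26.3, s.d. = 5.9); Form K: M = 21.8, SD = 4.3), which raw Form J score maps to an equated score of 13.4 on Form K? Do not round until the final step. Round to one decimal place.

14.8

Invert y = (SD_Y/SD_X)(x − M_X) + M_Y:
x = (SD_X/SD_Y)(y − M_Y) + M_X = (5.9/4.3)(13.4 − 21.8) + 26.3
x = 1.372093 × -8.400 + 26.3 = 14.8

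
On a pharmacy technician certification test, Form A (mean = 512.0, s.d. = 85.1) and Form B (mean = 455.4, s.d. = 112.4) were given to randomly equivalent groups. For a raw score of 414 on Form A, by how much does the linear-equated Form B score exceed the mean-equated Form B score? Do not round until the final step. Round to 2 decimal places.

Mean-equated: 414 + (455.4 − 512.0) = 357.40
Linear-equated: (112.4/85.1)(414 − 512.0) + 455.4 = 325.962
Difference = 325.962 − 357.40 = -31.44

-31.44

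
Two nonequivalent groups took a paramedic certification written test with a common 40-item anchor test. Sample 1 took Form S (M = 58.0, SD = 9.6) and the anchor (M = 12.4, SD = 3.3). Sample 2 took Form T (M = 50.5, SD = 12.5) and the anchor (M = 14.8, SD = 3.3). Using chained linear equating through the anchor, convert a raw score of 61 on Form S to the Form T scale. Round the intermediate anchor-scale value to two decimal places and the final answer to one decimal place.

Form S → anchor (Sample 1): v = (3.3/9.6)(61 − 58.0) + 12.4 = 13.43
anchor → Form T (Sample 2): y = (12.5/3.3)(13.43 − 14.8) + 50.5 = 45.3

45.3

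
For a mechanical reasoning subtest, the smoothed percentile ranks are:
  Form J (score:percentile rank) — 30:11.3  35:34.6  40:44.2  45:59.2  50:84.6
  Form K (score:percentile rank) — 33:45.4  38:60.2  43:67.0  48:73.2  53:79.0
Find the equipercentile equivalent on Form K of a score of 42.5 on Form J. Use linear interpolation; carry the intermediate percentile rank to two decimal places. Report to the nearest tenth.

35.1

PR of 42.5 on Form J: 44.2 + (42.5 − 40)/(45 − 40) × (59.2 − 44.2) = 51.70
On Form K, PR 51.70 falls between score 33 (PR 45.4) and 38 (PR 60.2).
Interpolate: 33 + (51.70 − 45.4)/(60.2 − 45.4) × (38 − 33) = 35.1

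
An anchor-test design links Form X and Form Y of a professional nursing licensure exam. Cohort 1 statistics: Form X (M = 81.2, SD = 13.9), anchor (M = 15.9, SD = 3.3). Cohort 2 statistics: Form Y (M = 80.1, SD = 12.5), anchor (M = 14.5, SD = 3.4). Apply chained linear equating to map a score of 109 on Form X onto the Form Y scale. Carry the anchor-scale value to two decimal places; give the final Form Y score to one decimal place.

109.5

Form X → anchor (Cohort 1): v = (3.3/13.9)(109 − 81.2) + 15.9 = 22.50
anchor → Form Y (Cohort 2): y = (12.5/3.4)(22.50 − 14.5) + 80.1 = 109.5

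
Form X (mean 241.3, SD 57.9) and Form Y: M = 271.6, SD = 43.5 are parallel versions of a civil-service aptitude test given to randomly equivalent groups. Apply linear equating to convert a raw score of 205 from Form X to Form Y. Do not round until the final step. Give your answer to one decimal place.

244.3

Linear equating: y = (SD_Y/SD_X)(x − M_X) + M_Y
y = (43.5/57.9)(205 − 241.3) + 271.6
y = 0.751295 × -36.3 + 271.6 = -27.2720 + 271.6 = 244.3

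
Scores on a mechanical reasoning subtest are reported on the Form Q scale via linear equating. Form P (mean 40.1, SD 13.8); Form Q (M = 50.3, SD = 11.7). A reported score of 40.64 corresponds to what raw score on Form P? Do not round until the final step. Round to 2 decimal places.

Invert y = (SD_Y/SD_X)(x − M_X) + M_Y:
x = (SD_X/SD_Y)(y − M_Y) + M_X = (13.8/11.7)(40.64 − 50.3) + 40.1
x = 1.179487 × -9.660 + 40.1 = 28.71

28.71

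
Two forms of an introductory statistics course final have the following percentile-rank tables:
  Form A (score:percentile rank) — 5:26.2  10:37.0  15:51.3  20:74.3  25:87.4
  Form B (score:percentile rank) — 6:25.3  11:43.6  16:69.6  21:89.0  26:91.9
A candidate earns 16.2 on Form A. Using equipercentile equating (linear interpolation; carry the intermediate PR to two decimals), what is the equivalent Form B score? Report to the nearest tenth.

PR of 16.2 on Form A: 51.3 + (16.2 − 15)/(20 − 15) × (74.3 − 51.3) = 56.82
On Form B, PR 56.82 falls between score 11 (PR 43.6) and 16 (PR 69.6).
Interpolate: 11 + (56.82 − 43.6)/(69.6 − 43.6) × (16 − 11) = 13.5

13.5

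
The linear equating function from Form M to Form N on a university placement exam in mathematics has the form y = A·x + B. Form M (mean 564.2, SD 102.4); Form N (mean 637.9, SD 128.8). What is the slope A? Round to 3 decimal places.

1.258

A = SD_Y / SD_X = 128.8 / 102.4 = 1.258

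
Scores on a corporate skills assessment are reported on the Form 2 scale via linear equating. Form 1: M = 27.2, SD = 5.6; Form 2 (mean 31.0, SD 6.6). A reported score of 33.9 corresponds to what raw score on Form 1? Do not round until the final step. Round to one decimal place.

Invert y = (SD_Y/SD_X)(x − M_X) + M_Y:
x = (SD_X/SD_Y)(y − M_Y) + M_X = (5.6/6.6)(33.9 − 31.0) + 27.2
x = 0.848485 × 2.900 + 27.2 = 29.7

29.7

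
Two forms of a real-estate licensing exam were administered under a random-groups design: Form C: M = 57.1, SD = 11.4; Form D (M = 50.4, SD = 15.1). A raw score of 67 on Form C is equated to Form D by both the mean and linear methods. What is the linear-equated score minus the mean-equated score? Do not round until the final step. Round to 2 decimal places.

3.21

Mean-equated: 67 + (50.4 − 57.1) = 60.30
Linear-equated: (15.1/11.4)(67 − 57.1) + 50.4 = 63.513
Difference = 63.513 − 60.30 = 3.21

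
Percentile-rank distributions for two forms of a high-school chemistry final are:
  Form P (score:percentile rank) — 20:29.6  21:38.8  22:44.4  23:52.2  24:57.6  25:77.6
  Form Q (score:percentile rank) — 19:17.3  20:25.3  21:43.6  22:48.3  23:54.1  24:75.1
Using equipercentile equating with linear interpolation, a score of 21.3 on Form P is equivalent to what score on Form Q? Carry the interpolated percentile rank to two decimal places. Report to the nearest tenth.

PR of 21.3 on Form P: 38.8 + (21.3 − 21)/(22 − 21) × (44.4 − 38.8) = 40.48
On Form Q, PR 40.48 falls between score 20 (PR 25.3) and 21 (PR 43.6).
Interpolate: 20 + (40.48 − 25.3)/(43.6 − 25.3) × (21 − 20) = 20.8

20.8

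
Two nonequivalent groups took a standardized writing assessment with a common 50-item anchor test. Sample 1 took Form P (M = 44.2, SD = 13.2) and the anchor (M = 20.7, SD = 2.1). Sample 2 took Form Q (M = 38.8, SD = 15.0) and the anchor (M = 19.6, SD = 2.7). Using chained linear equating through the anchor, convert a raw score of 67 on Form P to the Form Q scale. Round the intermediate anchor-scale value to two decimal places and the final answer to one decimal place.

65.1

Form P → anchor (Sample 1): v = (2.1/13.2)(67 − 44.2) + 20.7 = 24.33
anchor → Form Q (Sample 2): y = (15.0/2.7)(24.33 − 19.6) + 38.8 = 65.1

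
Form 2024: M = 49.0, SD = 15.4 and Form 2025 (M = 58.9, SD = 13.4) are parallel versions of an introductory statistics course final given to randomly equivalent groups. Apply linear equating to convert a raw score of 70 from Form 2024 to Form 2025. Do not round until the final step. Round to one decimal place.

77.2

Linear equating: y = (SD_Y/SD_X)(x − M_X) + M_Y
y = (13.4/15.4)(70 − 49.0) + 58.9
y = 0.870130 × 21.0 + 58.9 = 18.2727 + 58.9 = 77.2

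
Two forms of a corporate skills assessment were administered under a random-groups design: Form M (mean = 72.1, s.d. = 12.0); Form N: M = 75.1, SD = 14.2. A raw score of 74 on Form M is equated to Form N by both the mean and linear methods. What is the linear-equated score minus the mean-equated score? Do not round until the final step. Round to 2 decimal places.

0.35

Mean-equated: 74 + (75.1 − 72.1) = 77.00
Linear-equated: (14.2/12.0)(74 − 72.1) + 75.1 = 77.348
Difference = 77.348 − 77.00 = 0.35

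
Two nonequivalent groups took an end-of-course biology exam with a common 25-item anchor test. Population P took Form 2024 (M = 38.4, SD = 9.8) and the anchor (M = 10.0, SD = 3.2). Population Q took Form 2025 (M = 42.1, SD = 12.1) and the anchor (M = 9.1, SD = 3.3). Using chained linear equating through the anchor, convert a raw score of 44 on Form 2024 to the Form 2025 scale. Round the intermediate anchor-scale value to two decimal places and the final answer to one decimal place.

52.1

Form 2024 → anchor (Population P): v = (3.2/9.8)(44 − 38.4) + 10.0 = 11.83
anchor → Form 2025 (Population Q): y = (12.1/3.3)(11.83 − 9.1) + 42.1 = 52.1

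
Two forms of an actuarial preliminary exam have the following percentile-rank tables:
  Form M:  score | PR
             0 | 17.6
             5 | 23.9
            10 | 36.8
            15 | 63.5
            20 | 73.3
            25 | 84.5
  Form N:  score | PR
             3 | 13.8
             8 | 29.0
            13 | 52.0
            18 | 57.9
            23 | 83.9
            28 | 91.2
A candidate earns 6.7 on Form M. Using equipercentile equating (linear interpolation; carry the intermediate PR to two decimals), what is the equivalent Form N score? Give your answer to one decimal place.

PR of 6.7 on Form M: 23.9 + (6.7 − 5)/(10 − 5) × (36.8 − 23.9) = 28.29
On Form N, PR 28.29 falls between score 3 (PR 13.8) and 8 (PR 29.0).
Interpolate: 3 + (28.29 − 13.8)/(29.0 − 13.8) × (8 − 3) = 7.8

7.8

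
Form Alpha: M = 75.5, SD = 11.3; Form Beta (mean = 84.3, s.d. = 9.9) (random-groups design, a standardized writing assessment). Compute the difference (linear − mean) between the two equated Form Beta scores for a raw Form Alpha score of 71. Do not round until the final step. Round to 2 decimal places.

0.56

Mean-equated: 71 + (84.3 − 75.5) = 79.80
Linear-equated: (9.9/11.3)(71 − 75.5) + 84.3 = 80.358
Difference = 80.358 − 79.80 = 0.56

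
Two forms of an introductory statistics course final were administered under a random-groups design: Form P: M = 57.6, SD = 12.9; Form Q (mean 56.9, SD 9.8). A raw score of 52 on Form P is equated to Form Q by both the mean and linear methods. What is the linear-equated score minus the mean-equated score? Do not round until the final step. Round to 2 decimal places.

1.35

Mean-equated: 52 + (56.9 − 57.6) = 51.30
Linear-equated: (9.8/12.9)(52 − 57.6) + 56.9 = 52.646
Difference = 52.646 − 51.30 = 1.35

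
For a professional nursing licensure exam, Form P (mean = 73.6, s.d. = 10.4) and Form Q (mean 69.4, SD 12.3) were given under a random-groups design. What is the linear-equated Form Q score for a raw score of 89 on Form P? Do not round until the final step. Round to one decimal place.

Linear equating: y = (SD_Y/SD_X)(x − M_X) + M_Y
y = (12.3/10.4)(89 − 73.6) + 69.4
y = 1.182692 × 15.4 + 69.4 = 18.2135 + 69.4 = 87.6

87.6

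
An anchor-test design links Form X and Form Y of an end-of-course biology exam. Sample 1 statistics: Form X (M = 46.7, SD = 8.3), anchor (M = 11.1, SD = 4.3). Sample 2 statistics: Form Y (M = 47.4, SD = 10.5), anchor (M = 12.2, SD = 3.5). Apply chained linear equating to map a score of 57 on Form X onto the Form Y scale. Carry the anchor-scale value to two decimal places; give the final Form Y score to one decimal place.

Form X → anchor (Sample 1): v = (4.3/8.3)(57 − 46.7) + 11.1 = 16.44
anchor → Form Y (Sample 2): y = (10.5/3.5)(16.44 − 12.2) + 47.4 = 60.1

60.1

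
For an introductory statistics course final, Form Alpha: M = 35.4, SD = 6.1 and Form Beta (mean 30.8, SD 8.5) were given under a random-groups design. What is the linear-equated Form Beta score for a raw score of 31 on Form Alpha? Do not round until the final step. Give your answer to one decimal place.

Linear equating: y = (SD_Y/SD_X)(x − M_X) + M_Y
y = (8.5/6.1)(31 − 35.4) + 30.8
y = 1.393443 × -4.4 + 30.8 = -6.1311 + 30.8 = 24.7

24.7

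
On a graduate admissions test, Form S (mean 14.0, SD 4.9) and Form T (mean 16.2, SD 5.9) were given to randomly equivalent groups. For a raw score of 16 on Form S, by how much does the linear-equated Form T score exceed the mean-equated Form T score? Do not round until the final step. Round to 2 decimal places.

0.41

Mean-equated: 16 + (16.2 − 14.0) = 18.20
Linear-equated: (5.9/4.9)(16 − 14.0) + 16.2 = 18.608
Difference = 18.608 − 18.20 = 0.41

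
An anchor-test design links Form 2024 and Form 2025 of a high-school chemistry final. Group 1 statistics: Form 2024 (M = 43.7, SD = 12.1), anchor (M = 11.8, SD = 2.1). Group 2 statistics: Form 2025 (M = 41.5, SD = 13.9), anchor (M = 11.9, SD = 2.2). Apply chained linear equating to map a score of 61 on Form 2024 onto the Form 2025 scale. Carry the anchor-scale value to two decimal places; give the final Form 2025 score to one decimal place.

Form 2024 → anchor (Group 1): v = (2.1/12.1)(61 − 43.7) + 11.8 = 14.80
anchor → Form 2025 (Group 2): y = (13.9/2.2)(14.80 − 11.9) + 41.5 = 59.8

59.8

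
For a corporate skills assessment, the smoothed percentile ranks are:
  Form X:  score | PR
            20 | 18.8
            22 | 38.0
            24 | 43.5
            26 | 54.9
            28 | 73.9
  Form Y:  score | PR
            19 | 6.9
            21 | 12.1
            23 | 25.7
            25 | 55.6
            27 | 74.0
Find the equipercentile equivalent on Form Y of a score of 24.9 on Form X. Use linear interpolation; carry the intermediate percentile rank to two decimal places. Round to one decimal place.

PR of 24.9 on Form X: 43.5 + (24.9 − 24)/(26 − 24) × (54.9 − 43.5) = 48.63
On Form Y, PR 48.63 falls between score 23 (PR 25.7) and 25 (PR 55.6).
Interpolate: 23 + (48.63 − 25.7)/(55.6 − 25.7) × (25 − 23) = 24.5

24.5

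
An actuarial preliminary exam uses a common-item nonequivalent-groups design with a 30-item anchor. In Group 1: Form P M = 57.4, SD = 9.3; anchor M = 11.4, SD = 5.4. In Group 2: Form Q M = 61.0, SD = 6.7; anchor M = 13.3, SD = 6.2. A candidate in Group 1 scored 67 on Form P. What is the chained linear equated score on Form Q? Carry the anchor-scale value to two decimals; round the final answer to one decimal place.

65.0

Form P → anchor (Group 1): v = (5.4/9.3)(67 − 57.4) + 11.4 = 16.97
anchor → Form Q (Group 2): y = (6.7/6.2)(16.97 − 13.3) + 61.0 = 65.0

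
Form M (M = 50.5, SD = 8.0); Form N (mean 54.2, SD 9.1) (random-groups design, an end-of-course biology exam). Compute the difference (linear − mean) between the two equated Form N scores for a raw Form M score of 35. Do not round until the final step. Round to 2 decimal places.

Mean-equated: 35 + (54.2 − 50.5) = 38.70
Linear-equated: (9.1/8.0)(35 − 50.5) + 54.2 = 36.569
Difference = 36.569 − 38.70 = -2.13

-2.13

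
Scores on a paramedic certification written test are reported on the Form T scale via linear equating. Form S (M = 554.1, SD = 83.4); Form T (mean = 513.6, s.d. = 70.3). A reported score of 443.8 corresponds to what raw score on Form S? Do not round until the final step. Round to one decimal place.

471.3

Invert y = (SD_Y/SD_X)(x − M_X) + M_Y:
x = (SD_X/SD_Y)(y − M_Y) + M_X = (83.4/70.3)(443.8 − 513.6) + 554.1
x = 1.186344 × -69.800 + 554.1 = 471.3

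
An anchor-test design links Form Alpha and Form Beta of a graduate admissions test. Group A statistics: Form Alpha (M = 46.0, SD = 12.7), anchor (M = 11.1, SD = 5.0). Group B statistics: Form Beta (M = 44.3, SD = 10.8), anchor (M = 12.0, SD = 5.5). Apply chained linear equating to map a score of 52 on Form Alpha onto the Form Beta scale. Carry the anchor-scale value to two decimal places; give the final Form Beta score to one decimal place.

Form Alpha → anchor (Group A): v = (5.0/12.7)(52 − 46.0) + 11.1 = 13.46
anchor → Form Beta (Group B): y = (10.8/5.5)(13.46 − 12.0) + 44.3 = 47.2

47.2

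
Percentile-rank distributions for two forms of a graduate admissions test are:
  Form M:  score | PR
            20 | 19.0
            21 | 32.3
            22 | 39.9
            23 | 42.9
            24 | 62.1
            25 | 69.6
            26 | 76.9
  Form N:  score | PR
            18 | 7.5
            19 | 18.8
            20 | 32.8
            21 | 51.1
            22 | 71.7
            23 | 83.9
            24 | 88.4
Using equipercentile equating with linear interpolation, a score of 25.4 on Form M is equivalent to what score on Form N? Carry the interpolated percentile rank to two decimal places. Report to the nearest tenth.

22.1

PR of 25.4 on Form M: 69.6 + (25.4 − 25)/(26 − 25) × (76.9 − 69.6) = 72.52
On Form N, PR 72.52 falls between score 22 (PR 71.7) and 23 (PR 83.9).
Interpolate: 22 + (72.52 − 71.7)/(83.9 − 71.7) × (23 − 22) = 22.1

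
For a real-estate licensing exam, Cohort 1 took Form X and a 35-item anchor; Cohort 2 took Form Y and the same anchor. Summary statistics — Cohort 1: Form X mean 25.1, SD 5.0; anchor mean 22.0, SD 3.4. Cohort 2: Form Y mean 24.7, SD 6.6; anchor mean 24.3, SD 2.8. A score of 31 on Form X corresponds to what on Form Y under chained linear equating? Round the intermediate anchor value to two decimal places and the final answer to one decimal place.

28.7

Form X → anchor (Cohort 1): v = (3.4/5.0)(31 − 25.1) + 22.0 = 26.01
anchor → Form Y (Cohort 2): y = (6.6/2.8)(26.01 − 24.3) + 24.7 = 28.7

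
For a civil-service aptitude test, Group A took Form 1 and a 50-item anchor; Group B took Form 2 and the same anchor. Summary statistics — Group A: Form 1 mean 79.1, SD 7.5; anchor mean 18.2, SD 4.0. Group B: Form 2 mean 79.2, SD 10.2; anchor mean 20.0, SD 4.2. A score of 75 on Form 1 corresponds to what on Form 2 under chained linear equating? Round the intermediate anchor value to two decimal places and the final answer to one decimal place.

Form 1 → anchor (Group A): v = (4.0/7.5)(75 − 79.1) + 18.2 = 16.01
anchor → Form 2 (Group B): y = (10.2/4.2)(16.01 − 20.0) + 79.2 = 69.5

69.5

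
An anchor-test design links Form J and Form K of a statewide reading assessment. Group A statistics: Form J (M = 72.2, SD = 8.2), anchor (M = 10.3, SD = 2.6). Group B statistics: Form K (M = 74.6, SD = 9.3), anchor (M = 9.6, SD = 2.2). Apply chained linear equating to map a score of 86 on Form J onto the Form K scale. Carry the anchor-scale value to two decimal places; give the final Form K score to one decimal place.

96.1

Form J → anchor (Group A): v = (2.6/8.2)(86 − 72.2) + 10.3 = 14.68
anchor → Form K (Group B): y = (9.3/2.2)(14.68 − 9.6) + 74.6 = 96.1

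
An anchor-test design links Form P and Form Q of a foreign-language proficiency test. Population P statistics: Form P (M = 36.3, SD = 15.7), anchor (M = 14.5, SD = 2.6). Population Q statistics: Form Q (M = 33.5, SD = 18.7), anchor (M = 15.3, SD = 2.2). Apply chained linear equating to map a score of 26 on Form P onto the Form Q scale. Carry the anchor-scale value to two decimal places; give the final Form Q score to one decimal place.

Form P → anchor (Population P): v = (2.6/15.7)(26 − 36.3) + 14.5 = 12.79
anchor → Form Q (Population Q): y = (18.7/2.2)(12.79 − 15.3) + 33.5 = 12.2

12.2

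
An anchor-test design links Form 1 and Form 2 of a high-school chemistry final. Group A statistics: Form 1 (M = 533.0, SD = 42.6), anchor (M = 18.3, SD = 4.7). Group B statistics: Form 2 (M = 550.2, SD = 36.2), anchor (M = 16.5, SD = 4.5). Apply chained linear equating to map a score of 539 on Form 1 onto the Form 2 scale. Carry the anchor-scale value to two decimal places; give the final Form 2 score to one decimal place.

570.0

Form 1 → anchor (Group A): v = (4.7/42.6)(539 − 533.0) + 18.3 = 18.96
anchor → Form 2 (Group B): y = (36.2/4.5)(18.96 − 16.5) + 550.2 = 570.0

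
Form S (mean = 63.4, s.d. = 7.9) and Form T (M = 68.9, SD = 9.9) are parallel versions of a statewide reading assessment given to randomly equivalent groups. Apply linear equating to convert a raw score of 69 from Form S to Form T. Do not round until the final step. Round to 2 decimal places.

75.92

Linear equating: y = (SD_Y/SD_X)(x − M_X) + M_Y
y = (9.9/7.9)(69 − 63.4) + 68.9
y = 1.253165 × 5.6 + 68.9 = 7.0177 + 68.9 = 75.92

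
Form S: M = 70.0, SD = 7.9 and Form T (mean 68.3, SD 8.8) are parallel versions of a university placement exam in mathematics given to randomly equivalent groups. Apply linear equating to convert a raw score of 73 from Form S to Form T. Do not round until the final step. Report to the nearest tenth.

Linear equating: y = (SD_Y/SD_X)(x − M_X) + M_Y
y = (8.8/7.9)(73 − 70.0) + 68.3
y = 1.113924 × 3.0 + 68.3 = 3.3418 + 68.3 = 71.6

71.6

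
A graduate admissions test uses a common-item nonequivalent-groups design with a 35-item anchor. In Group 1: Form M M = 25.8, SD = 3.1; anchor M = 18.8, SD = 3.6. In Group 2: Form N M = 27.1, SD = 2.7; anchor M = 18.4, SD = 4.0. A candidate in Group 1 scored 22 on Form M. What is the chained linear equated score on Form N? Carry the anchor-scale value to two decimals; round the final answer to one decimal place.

Form M → anchor (Group 1): v = (3.6/3.1)(22 − 25.8) + 18.8 = 14.39
anchor → Form N (Group 2): y = (2.7/4.0)(14.39 − 18.4) + 27.1 = 24.4

24.4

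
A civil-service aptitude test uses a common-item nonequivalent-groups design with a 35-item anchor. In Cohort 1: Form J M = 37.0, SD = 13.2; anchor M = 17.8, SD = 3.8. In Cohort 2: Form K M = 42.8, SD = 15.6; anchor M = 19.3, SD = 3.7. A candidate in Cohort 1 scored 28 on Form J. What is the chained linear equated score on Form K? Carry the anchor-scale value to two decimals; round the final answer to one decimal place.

25.6

Form J → anchor (Cohort 1): v = (3.8/13.2)(28 − 37.0) + 17.8 = 15.21
anchor → Form K (Cohort 2): y = (15.6/3.7)(15.21 − 19.3) + 42.8 = 25.6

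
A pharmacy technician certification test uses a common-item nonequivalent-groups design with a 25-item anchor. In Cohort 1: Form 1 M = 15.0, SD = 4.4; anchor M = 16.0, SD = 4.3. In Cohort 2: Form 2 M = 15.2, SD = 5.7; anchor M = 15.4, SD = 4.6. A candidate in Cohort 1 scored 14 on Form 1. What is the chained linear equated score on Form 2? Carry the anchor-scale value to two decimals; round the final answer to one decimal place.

14.7

Form 1 → anchor (Cohort 1): v = (4.3/4.4)(14 − 15.0) + 16.0 = 15.02
anchor → Form 2 (Cohort 2): y = (5.7/4.6)(15.02 − 15.4) + 15.2 = 14.7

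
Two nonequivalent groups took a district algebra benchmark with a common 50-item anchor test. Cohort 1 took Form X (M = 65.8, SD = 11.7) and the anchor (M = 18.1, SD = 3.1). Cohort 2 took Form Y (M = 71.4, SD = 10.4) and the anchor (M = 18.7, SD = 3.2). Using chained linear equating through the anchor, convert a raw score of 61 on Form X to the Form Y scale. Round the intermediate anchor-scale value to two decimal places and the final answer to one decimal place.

Form X → anchor (Cohort 1): v = (3.1/11.7)(61 − 65.8) + 18.1 = 16.83
anchor → Form Y (Cohort 2): y = (10.4/3.2)(16.83 − 18.7) + 71.4 = 65.3

65.3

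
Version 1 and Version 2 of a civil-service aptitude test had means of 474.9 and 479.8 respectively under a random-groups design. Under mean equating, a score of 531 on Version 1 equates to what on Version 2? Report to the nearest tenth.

Mean equating: y = x + (M_Y − M_X) = 531 + (479.8 − 474.9) = 535.9

535.9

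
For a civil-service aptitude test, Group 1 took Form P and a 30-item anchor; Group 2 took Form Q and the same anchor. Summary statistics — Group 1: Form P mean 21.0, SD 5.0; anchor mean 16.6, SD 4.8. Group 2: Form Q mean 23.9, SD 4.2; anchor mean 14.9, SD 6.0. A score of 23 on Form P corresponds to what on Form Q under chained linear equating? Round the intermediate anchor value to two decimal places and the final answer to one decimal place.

Form P → anchor (Group 1): v = (4.8/5.0)(23 − 21.0) + 16.6 = 18.52
anchor → Form Q (Group 2): y = (4.2/6.0)(18.52 − 14.9) + 23.9 = 26.4

26.4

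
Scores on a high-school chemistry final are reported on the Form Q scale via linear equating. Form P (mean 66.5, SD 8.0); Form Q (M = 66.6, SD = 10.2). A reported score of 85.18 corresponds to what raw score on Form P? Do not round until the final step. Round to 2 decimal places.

81.07

Invert y = (SD_Y/SD_X)(x − M_X) + M_Y:
x = (SD_X/SD_Y)(y − M_Y) + M_X = (8.0/10.2)(85.18 − 66.6) + 66.5
x = 0.784314 × 18.580 + 66.5 = 81.07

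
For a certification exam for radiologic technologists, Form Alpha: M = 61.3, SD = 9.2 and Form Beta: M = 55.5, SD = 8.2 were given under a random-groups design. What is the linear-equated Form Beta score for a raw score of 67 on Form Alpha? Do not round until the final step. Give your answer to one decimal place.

Linear equating: y = (SD_Y/SD_X)(x − M_X) + M_Y
y = (8.2/9.2)(67 − 61.3) + 55.5
y = 0.891304 × 5.7 + 55.5 = 5.0804 + 55.5 = 60.6

60.6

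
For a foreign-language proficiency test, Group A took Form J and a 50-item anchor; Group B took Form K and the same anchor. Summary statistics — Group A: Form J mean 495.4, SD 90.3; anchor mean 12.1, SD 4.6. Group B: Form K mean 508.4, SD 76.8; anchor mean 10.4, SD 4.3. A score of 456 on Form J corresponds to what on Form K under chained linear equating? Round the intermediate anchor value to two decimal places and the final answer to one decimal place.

Form J → anchor (Group A): v = (4.6/90.3)(456 − 495.4) + 12.1 = 10.09
anchor → Form K (Group B): y = (76.8/4.3)(10.09 − 10.4) + 508.4 = 502.9

502.9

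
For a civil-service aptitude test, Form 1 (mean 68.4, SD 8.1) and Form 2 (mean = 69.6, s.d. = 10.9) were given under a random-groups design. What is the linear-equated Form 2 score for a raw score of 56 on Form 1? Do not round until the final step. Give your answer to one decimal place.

Linear equating: y = (SD_Y/SD_X)(x − M_X) + M_Y
y = (10.9/8.1)(56 − 68.4) + 69.6
y = 1.345679 × -12.4 + 69.6 = -16.6864 + 69.6 = 52.9

52.9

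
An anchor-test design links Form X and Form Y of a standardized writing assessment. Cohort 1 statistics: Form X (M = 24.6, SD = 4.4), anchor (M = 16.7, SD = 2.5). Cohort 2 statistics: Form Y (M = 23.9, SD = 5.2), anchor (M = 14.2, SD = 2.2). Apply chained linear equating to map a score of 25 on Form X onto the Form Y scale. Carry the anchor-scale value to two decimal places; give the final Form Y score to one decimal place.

30.4

Form X → anchor (Cohort 1): v = (2.5/4.4)(25 − 24.6) + 16.7 = 16.93
anchor → Form Y (Cohort 2): y = (5.2/2.2)(16.93 − 14.2) + 23.9 = 30.4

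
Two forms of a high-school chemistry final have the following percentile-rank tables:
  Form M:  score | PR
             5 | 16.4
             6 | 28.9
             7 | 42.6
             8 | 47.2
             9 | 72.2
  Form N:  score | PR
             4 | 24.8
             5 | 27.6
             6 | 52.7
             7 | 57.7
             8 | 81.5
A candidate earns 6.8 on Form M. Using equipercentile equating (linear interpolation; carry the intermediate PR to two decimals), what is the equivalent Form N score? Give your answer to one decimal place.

PR of 6.8 on Form M: 28.9 + (6.8 − 6)/(7 − 6) × (42.6 − 28.9) = 39.86
On Form N, PR 39.86 falls between score 5 (PR 27.6) and 6 (PR 52.7).
Interpolate: 5 + (39.86 − 27.6)/(52.7 − 27.6) × (6 − 5) = 5.5

5.5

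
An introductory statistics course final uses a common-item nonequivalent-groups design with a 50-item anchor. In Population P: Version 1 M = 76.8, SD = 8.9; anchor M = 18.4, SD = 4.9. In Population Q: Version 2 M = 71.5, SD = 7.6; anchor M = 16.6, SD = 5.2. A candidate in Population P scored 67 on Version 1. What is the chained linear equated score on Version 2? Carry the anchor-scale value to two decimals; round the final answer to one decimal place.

66.2

Version 1 → anchor (Population P): v = (4.9/8.9)(67 − 76.8) + 18.4 = 13.00
anchor → Version 2 (Population Q): y = (7.6/5.2)(13.00 − 16.6) + 71.5 = 66.2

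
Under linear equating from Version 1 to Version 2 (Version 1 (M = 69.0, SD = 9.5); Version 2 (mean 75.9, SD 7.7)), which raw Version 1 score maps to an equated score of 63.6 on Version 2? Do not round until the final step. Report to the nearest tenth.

53.8

Invert y = (SD_Y/SD_X)(x − M_X) + M_Y:
x = (SD_X/SD_Y)(y − M_Y) + M_X = (9.5/7.7)(63.6 − 75.9) + 69.0
x = 1.233766 × -12.300 + 69.0 = 53.8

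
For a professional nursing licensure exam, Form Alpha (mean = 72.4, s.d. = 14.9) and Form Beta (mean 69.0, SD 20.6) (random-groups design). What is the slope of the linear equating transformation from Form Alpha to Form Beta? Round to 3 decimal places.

1.383

A = SD_Y / SD_X = 20.6 / 14.9 = 1.383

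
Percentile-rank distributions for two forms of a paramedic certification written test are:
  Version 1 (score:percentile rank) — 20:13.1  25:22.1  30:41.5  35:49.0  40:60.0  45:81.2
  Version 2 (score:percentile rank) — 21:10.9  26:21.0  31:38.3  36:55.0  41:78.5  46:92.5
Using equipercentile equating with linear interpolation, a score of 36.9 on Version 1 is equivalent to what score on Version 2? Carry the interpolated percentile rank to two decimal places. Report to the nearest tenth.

PR of 36.9 on Version 1: 49.0 + (36.9 − 35)/(40 − 35) × (60.0 − 49.0) = 53.18
On Version 2, PR 53.18 falls between score 31 (PR 38.3) and 36 (PR 55.0).
Interpolate: 31 + (53.18 − 38.3)/(55.0 − 38.3) × (36 − 31) = 35.5

35.5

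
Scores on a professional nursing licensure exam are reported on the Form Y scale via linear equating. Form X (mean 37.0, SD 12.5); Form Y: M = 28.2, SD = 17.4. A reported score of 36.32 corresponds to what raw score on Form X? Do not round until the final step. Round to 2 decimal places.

42.83

Invert y = (SD_Y/SD_X)(x − M_X) + M_Y:
x = (SD_X/SD_Y)(y − M_Y) + M_X = (12.5/17.4)(36.32 − 28.2) + 37.0
x = 0.718391 × 8.120 + 37.0 = 42.83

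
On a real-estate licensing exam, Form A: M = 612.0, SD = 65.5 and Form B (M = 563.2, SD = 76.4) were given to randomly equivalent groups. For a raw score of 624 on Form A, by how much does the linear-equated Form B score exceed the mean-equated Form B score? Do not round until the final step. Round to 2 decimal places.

Mean-equated: 624 + (563.2 − 612.0) = 575.20
Linear-equated: (76.4/65.5)(624 − 612.0) + 563.2 = 577.197
Difference = 577.197 − 575.20 = 2.00

2.00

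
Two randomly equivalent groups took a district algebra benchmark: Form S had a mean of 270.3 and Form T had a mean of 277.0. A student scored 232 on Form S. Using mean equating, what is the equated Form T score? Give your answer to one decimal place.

238.7

Mean equating: y = x + (M_Y − M_X) = 232 + (277.0 − 270.3) = 238.7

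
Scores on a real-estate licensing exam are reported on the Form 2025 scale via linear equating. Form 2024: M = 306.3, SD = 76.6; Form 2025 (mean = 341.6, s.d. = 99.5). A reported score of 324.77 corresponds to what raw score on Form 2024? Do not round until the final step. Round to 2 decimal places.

293.34

Invert y = (SD_Y/SD_X)(x − M_X) + M_Y:
x = (SD_X/SD_Y)(y − M_Y) + M_X = (76.6/99.5)(324.77 − 341.6) + 306.3
x = 0.769849 × -16.830 + 306.3 = 293.34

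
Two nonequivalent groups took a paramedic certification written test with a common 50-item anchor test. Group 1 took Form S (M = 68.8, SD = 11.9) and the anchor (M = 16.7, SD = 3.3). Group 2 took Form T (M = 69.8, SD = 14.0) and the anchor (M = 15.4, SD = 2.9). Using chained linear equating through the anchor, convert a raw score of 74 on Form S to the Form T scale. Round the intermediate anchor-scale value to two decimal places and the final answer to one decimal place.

83.0

Form S → anchor (Group 1): v = (3.3/11.9)(74 − 68.8) + 16.7 = 18.14
anchor → Form T (Group 2): y = (14.0/2.9)(18.14 − 15.4) + 69.8 = 83.0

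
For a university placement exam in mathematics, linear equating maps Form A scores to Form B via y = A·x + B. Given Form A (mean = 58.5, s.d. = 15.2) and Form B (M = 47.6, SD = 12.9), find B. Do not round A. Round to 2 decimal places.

A = SD_Y / SD_X = 12.9 / 15.2 = 0.848684
B = M_Y − A·M_X = 47.6 − 0.848684 × 58.5 = -2.05

-2.05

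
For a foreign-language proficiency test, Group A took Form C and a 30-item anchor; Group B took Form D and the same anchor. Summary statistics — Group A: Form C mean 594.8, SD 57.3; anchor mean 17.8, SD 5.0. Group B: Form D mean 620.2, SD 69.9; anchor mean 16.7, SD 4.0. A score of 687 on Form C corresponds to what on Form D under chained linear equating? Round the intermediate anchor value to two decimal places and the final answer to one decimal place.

780.1

Form C → anchor (Group A): v = (5.0/57.3)(687 − 594.8) + 17.8 = 25.85
anchor → Form D (Group B): y = (69.9/4.0)(25.85 − 16.7) + 620.2 = 780.1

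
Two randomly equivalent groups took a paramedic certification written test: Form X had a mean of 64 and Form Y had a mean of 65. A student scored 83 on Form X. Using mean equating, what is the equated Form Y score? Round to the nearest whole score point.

84

Mean equating: y = x + (M_Y − M_X) = 83 + (65 − 64) = 84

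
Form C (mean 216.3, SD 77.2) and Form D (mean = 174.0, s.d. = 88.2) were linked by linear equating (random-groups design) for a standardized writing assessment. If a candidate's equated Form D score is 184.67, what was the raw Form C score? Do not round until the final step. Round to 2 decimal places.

225.64

Invert y = (SD_Y/SD_X)(x − M_X) + M_Y:
x = (SD_X/SD_Y)(y − M_Y) + M_X = (77.2/88.2)(184.67 − 174.0) + 216.3
x = 0.875283 × 10.670 + 216.3 = 225.64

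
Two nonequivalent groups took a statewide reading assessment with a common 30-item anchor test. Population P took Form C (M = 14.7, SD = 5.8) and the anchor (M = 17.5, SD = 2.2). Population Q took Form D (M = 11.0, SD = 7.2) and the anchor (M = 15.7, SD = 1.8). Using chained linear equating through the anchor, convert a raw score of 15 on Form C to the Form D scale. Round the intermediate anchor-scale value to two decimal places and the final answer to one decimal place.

18.6

Form C → anchor (Population P): v = (2.2/5.8)(15 − 14.7) + 17.5 = 17.61
anchor → Form D (Population Q): y = (7.2/1.8)(17.61 − 15.7) + 11.0 = 18.6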